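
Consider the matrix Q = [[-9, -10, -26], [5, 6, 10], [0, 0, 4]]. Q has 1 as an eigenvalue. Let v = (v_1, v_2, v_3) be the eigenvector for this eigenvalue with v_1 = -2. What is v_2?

Q − 1I = [[-10, -10, -26], [5, 5, 10], [0, 0, 3]].
Solving (Q − 1I)v = 0 gives the eigenspace spanned by (-2, 2, 0).
With v_1 = -2, v = (-2, 2, 0), so v_2 = 2.

2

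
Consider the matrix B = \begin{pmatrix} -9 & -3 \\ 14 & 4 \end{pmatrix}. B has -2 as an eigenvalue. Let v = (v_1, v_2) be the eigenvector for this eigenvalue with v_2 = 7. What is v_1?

-3

B + 2I = [[-7, -3], [14, 6]].
Solving (B + 2I)v = 0 gives the eigenspace spanned by (-3, 7).
With v_2 = 7, v = (-3, 7), so v_1 = -3.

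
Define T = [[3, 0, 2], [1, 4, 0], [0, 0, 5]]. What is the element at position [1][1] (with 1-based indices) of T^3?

27

Characteristic polynomial: s^3 - 12s^2 + 47s - 60 = (s - 5)(s - 4)(s - 3), so the eigenvalues are 3, 4, 5.
s=3: eigenvector (1, -1, 0).
s=4: eigenvector (0, 1, 0).
s=5: eigenvector (1, 1, 1).
P = [[1, 0, 1], [-1, 1, 1], [0, 0, 1]], D = diag(3, 4, 5), P⁻¹ = [[1, 0, -1], [1, 1, -2], [0, 0, 1]].
T³ = P·diag(27, 64, 125)·P⁻¹ = [[27, 0, 98], [37, 64, 24], [0, 0, 125]].
The requested entry is 27.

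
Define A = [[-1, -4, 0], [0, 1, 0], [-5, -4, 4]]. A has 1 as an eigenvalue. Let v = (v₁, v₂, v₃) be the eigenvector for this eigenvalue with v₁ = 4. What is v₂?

-2

A − 1I = [[-2, -4, 0], [0, 0, 0], [-5, -4, 3]].
Solving (A − 1I)v = 0 gives the eigenspace spanned by (4, -2, 4).
With v₁ = 4, v = (4, -2, 4), so v₂ = -2.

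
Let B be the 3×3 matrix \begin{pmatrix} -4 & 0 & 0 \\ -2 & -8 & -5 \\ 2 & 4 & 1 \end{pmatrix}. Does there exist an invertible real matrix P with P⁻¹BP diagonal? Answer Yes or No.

Yes

Characteristic polynomial: p(μ) = μ^3 + 11μ^2 + 40μ + 48 = (μ + 3)(μ + 4)^2.
μ = -4 has algebraic multiplicity 2; rank(B + 4I) = 1, so geometric multiplicity = 2.
Every eigenvalue has geometric = algebraic multiplicity, so B is diagonalizable.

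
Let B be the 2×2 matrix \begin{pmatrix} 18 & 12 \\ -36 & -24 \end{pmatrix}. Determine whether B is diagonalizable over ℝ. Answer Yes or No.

Characteristic polynomial: p(μ) = μ^2 + 6μ = μ(μ + 6).
All 2 eigenvalues are distinct, so B is diagonalizable.

Yes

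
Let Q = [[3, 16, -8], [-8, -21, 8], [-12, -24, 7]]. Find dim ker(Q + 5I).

2

Q + 5I = [[8, 16, -8], [-8, -16, 8], [-12, -24, 12]].
This matrix has rank 1, so its null space has dimension 3 − 1 = 2.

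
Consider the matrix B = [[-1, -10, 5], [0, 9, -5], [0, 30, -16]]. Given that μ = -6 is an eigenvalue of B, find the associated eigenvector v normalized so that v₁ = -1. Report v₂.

B + 6I = [[5, -10, 5], [0, 15, -5], [0, 30, -10]].
Solving (B + 6I)v = 0 gives the eigenspace spanned by (-1, 1, 3).
With v₁ = -1, v = (-1, 1, 3), so v₂ = 1.

1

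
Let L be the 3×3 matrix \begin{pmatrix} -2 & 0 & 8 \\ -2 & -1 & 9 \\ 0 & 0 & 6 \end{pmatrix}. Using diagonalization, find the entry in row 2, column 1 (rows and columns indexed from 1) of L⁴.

Characteristic polynomial: μ^3 - 3μ^2 - 16μ - 12 = (μ - 6)(μ + 1)(μ + 2), so the eigenvalues are -2, -1, 6.
μ=-2: eigenvector (1, 2, 0).
μ=-1: eigenvector (0, -1, 0).
μ=6: eigenvector (1, 1, 1).
P = [[1, 0, 1], [2, -1, 1], [0, 0, 1]], D = diag(-2, -1, 6), P⁻¹ = [[1, 0, -1], [2, -1, -1], [0, 0, 1]].
L⁴ = P·diag(16, 1, 1296)·P⁻¹ = [[16, 0, 1280], [30, 1, 1265], [0, 0, 1296]].
The requested entry is 30.

30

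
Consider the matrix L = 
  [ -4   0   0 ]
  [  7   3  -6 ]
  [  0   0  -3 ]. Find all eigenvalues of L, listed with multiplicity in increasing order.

Characteristic polynomial: p(r) = r^3 + 4r^2 - 9r - 36 = (r - 3)(r + 3)(r + 4).
Roots (with multiplicity): -4, -3, 3.

-4, -3, 3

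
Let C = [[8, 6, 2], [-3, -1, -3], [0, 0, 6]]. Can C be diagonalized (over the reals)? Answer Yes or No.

Yes

Characteristic polynomial: p(t) = t^3 - 13t^2 + 52t - 60 = (t - 6)(t - 5)(t - 2).
All 3 eigenvalues are distinct, so C is diagonalizable.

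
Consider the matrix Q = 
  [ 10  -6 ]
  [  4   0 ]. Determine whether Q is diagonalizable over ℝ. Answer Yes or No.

Yes

Characteristic polynomial: p(t) = t^2 - 10t + 24 = (t - 6)(t - 4).
All 2 eigenvalues are distinct, so Q is diagonalizable.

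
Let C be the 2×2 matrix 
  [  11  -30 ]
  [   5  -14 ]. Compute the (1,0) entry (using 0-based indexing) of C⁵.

1025

Characteristic polynomial: s^2 + 3s - 4 = (s - 1)(s + 4), so the eigenvalues are -4, 1.
s=-4: eigenvector (-2, -1).
s=1: eigenvector (3, 1).
P = [[-2, 3], [-1, 1]], D = diag(-4, 1), P⁻¹ = [[1, -3], [1, -2]].
C⁵ = P·diag(-1024, 1)·P⁻¹ = [[2051, -6150], [1025, -3074]].
The requested entry is 1025.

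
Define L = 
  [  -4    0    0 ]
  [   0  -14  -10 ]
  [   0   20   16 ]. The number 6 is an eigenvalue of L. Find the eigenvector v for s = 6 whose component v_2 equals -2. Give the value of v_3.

4

L − 6I = [[-10, 0, 0], [0, -20, -10], [0, 20, 10]].
Solving (L − 6I)v = 0 gives the eigenspace spanned by (0, -2, 4).
With v_2 = -2, v = (0, -2, 4), so v_3 = 4.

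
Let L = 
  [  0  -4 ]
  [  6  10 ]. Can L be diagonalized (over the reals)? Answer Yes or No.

Characteristic polynomial: p(s) = s^2 - 10s + 24 = (s - 6)(s - 4).
All 2 eigenvalues are distinct, so L is diagonalizable.

Yes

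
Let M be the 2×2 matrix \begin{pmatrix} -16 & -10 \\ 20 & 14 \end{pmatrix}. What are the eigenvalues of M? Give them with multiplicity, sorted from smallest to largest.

-6, 4

Characteristic polynomial: p(r) = r^2 + 2r - 24 = (r - 4)(r + 6).
Roots (with multiplicity): -6, 4.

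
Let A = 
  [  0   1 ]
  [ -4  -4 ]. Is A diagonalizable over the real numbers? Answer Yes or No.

No

Characteristic polynomial: p(t) = t^2 + 4t + 4 = (t + 2)^2.
t = -2 has algebraic multiplicity 2; rank(A + 2I) = 1, so geometric multiplicity = 1.
Geometric multiplicity < algebraic multiplicity, so A is not diagonalizable.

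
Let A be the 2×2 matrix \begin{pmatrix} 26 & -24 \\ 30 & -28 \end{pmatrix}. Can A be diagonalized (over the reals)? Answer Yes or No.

Yes

Characteristic polynomial: p(r) = r^2 + 2r - 8 = (r - 2)(r + 4).
All 2 eigenvalues are distinct, so A is diagonalizable.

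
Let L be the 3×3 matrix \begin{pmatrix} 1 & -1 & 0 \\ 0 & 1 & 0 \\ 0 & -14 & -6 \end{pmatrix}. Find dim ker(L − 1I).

1

L − 1I = [[0, -1, 0], [0, 0, 0], [0, -14, -7]].
This matrix has rank 2, so its null space has dimension 3 − 2 = 1.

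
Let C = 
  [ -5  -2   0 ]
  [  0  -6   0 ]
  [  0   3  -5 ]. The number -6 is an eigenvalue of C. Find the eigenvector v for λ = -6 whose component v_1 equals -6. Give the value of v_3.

9

C + 6I = [[1, -2, 0], [0, 0, 0], [0, 3, 1]].
Solving (C + 6I)v = 0 gives the eigenspace spanned by (-6, -3, 9).
With v_1 = -6, v = (-6, -3, 9), so v_3 = 9.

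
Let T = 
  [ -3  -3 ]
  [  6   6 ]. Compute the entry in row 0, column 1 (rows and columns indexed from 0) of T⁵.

-243

Characteristic polynomial: s^2 - 3s = s(s - 3), so the eigenvalues are 0, 3.
s=0: eigenvector (1, -1).
s=3: eigenvector (-1, 2).
P = [[1, -1], [-1, 2]], D = diag(0, 3), P⁻¹ = [[2, 1], [1, 1]].
T⁵ = P·diag(0, 243)·P⁻¹ = [[-243, -243], [486, 486]].
The requested entry is -243.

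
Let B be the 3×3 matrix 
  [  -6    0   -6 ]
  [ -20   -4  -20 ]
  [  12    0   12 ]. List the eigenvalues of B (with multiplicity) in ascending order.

-4, 0, 6

Characteristic polynomial: p(λ) = λ^3 - 2λ^2 - 24λ = λ(λ - 6)(λ + 4).
Roots (with multiplicity): -4, 0, 6.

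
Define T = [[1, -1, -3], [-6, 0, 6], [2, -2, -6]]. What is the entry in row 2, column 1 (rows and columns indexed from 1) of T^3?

6

Characteristic polynomial: r^3 + 5r^2 + 6r = r(r + 2)(r + 3), so the eigenvalues are -3, -2, 0.
r=-3: eigenvector (1, -2, 2).
r=-2: eigenvector (-1, 3, -2).
r=0: eigenvector (-1, 2, -1).
P = [[1, -1, -1], [-2, 3, 2], [2, -2, -1]], D = diag(-3, -2, 0), P⁻¹ = [[1, 1, 1], [2, 1, 0], [-2, 0, 1]].
T³ = P·diag(-27, -8, 0)·P⁻¹ = [[-11, -19, -27], [6, 30, 54], [-22, -38, -54]].
The requested entry is 6.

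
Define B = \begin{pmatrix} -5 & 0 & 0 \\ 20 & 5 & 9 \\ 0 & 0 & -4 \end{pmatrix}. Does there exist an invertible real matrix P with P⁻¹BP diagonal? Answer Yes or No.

Yes

Characteristic polynomial: p(λ) = λ^3 + 4λ^2 - 25λ - 100 = (λ - 5)(λ + 4)(λ + 5).
All 3 eigenvalues are distinct, so B is diagonalizable.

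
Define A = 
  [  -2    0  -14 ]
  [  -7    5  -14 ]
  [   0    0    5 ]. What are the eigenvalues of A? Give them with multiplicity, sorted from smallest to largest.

-2, 5, 5

Characteristic polynomial: p(λ) = λ^3 - 8λ^2 + 5λ + 50 = (λ - 5)^2(λ + 2).
Roots (with multiplicity): -2, 5, 5.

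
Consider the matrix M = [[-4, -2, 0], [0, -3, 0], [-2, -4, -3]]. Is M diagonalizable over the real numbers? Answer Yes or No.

Yes

Characteristic polynomial: p(r) = r^3 + 10r^2 + 33r + 36 = (r + 3)^2(r + 4).
r = -3 has algebraic multiplicity 2; rank(M + 3I) = 1, so geometric multiplicity = 2.
Every eigenvalue has geometric = algebraic multiplicity, so M is diagonalizable.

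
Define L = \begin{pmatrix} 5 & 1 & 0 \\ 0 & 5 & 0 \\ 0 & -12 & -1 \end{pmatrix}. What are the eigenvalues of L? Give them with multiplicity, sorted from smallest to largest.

-1, 5, 5

Characteristic polynomial: p(λ) = λ^3 - 9λ^2 + 15λ + 25 = (λ - 5)^2(λ + 1).
Roots (with multiplicity): -1, 5, 5.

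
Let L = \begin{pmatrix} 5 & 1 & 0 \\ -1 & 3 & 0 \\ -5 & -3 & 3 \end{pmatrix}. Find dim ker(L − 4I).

L − 4I = [[1, 1, 0], [-1, -1, 0], [-5, -3, -1]].
This matrix has rank 2, so its null space has dimension 3 − 2 = 1.

1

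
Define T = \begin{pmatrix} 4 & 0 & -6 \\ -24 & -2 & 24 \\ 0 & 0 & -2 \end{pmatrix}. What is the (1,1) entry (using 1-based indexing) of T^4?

256

Characteristic polynomial: r^3 - 12r - 16 = (r - 4)(r + 2)^2, so the eigenvalues are -2, -2, 4.
r=-2: eigenvector (0, 1, 0).
r=4: eigenvector (1, -4, 0).
r=-2: eigenvector (1, 2, 1).
P = [[0, 1, 1], [1, -4, 2], [0, 0, 1]], D = diag(-2, 4, -2), P⁻¹ = [[4, 1, -6], [1, 0, -1], [0, 0, 1]].
T⁴ = P·diag(16, 256, 16)·P⁻¹ = [[256, 0, -240], [-960, 16, 960], [0, 0, 16]].
The requested entry is 256.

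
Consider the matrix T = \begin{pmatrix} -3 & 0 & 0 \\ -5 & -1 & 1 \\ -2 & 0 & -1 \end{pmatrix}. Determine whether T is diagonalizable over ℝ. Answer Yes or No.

Characteristic polynomial: p(μ) = μ^3 + 5μ^2 + 7μ + 3 = (μ + 1)^2(μ + 3).
μ = -1 has algebraic multiplicity 2; rank(T + 1I) = 2, so geometric multiplicity = 1.
Geometric multiplicity < algebraic multiplicity, so T is not diagonalizable.

No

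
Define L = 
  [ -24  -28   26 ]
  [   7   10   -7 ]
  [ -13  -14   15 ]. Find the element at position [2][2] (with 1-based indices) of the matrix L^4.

-94

Characteristic polynomial: r^3 - r^2 - 14r + 24 = (r - 3)(r - 2)(r + 4), so the eigenvalues are -4, 2, 3.
r=3: eigenvector (-2, 1, -1).
r=2: eigenvector (-1, 0, -1).
r=-4: eigenvector (4, -1, 2).
P = [[-2, -1, 4], [1, 0, -1], [-1, -1, 2]], D = diag(3, 2, -4), P⁻¹ = [[1, 2, -1], [1, 0, -2], [1, 1, -1]].
L⁴ = P·diag(81, 16, 256)·P⁻¹ = [[846, 700, -830], [-175, -94, 175], [415, 350, -399]].
The requested entry is -94.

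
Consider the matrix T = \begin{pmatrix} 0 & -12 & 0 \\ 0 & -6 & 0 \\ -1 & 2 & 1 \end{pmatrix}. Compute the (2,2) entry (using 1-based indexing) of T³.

Characteristic polynomial: r^3 + 5r^2 - 6r = r(r - 1)(r + 6), so the eigenvalues are -6, 0, 1.
r=0: eigenvector (1, 0, 1).
r=-6: eigenvector (2, 1, 0).
r=1: eigenvector (0, 0, 1).
P = [[1, 2, 0], [0, 1, 0], [1, 0, 1]], D = diag(0, -6, 1), P⁻¹ = [[1, -2, 0], [0, 1, 0], [-1, 2, 1]].
T³ = P·diag(0, -216, 1)·P⁻¹ = [[0, -432, 0], [0, -216, 0], [-1, 2, 1]].
The requested entry is -216.

-216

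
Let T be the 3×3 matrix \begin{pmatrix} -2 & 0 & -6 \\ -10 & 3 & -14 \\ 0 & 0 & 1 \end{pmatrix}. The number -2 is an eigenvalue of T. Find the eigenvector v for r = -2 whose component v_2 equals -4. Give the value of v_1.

T + 2I = [[0, 0, -6], [-10, 5, -14], [0, 0, 3]].
Solving (T + 2I)v = 0 gives the eigenspace spanned by (-2, -4, 0).
With v_2 = -4, v = (-2, -4, 0), so v_1 = -2.

-2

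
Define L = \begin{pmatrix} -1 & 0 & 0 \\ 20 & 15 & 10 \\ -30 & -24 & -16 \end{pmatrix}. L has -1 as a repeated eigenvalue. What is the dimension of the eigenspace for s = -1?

L + 1I = [[0, 0, 0], [20, 16, 10], [-30, -24, -15]].
This matrix has rank 1, so its null space has dimension 3 − 1 = 2.

2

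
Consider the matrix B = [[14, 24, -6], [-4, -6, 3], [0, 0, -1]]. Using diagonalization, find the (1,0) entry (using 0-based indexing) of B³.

-208

Characteristic polynomial: s^3 - 7s^2 + 4s + 12 = (s - 6)(s - 2)(s + 1), so the eigenvalues are -1, 2, 6.
s=6: eigenvector (3, -1, 0).
s=-1: eigenvector (2, -1, 1).
s=2: eigenvector (-2, 1, 0).
P = [[3, 2, -2], [-1, -1, 1], [0, 1, 0]], D = diag(6, -1, 2), P⁻¹ = [[1, 2, 0], [0, 0, 1], [1, 3, 1]].
B³ = P·diag(216, -1, 8)·P⁻¹ = [[632, 1248, -18], [-208, -408, 9], [0, 0, -1]].
The requested entry is -208.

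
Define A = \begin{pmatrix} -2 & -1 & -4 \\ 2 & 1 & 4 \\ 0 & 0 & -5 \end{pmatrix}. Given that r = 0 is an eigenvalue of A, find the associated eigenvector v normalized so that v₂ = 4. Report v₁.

A = [[-2, -1, -4], [2, 1, 4], [0, 0, -5]].
Solving (A)v = 0 gives the eigenspace spanned by (-2, 4, 0).
With v₂ = 4, v = (-2, 4, 0), so v₁ = -2.

-2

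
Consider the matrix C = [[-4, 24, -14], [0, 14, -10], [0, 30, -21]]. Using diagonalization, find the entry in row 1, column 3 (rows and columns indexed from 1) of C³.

-734

Characteristic polynomial: μ^3 + 11μ^2 + 34μ + 24 = (μ + 1)(μ + 4)(μ + 6), so the eigenvalues are -6, -4, -1.
μ=-4: eigenvector (1, 0, 0).
μ=-6: eigenvector (-2, -1, -2).
μ=-1: eigenvector (2, 2, 3).
P = [[1, -2, 2], [0, -1, 2], [0, -2, 3]], D = diag(-4, -6, -1), P⁻¹ = [[1, 2, -2], [0, 3, -2], [0, 2, -1]].
C³ = P·diag(-64, -216, -1)·P⁻¹ = [[-64, 1164, -734], [0, 644, -430], [0, 1290, -861]].
The requested entry is -734.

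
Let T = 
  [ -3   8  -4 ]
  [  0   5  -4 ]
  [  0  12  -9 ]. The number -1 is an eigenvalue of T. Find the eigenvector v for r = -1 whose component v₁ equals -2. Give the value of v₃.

-3

T + 1I = [[-2, 8, -4], [0, 6, -4], [0, 12, -8]].
Solving (T + 1I)v = 0 gives the eigenspace spanned by (-2, -2, -3).
With v₁ = -2, v = (-2, -2, -3), so v₃ = -3.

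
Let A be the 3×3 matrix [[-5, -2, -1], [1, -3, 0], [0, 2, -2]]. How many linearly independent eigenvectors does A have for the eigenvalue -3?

1

A + 3I = [[-2, -2, -1], [1, 0, 0], [0, 2, 1]].
This matrix has rank 2, so its null space has dimension 3 − 2 = 1.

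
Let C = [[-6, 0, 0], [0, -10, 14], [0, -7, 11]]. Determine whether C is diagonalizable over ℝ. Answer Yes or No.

Characteristic polynomial: p(λ) = λ^3 + 5λ^2 - 18λ - 72 = (λ - 4)(λ + 3)(λ + 6).
All 3 eigenvalues are distinct, so C is diagonalizable.

Yes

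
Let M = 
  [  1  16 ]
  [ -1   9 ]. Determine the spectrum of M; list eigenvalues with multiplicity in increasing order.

Characteristic polynomial: p(s) = s^2 - 10s + 25 = (s - 5)^2.
Roots (with multiplicity): 5, 5.

5, 5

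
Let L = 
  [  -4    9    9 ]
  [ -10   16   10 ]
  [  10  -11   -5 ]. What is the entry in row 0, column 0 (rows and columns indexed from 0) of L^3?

-64

Characteristic polynomial: t^3 - 7t^2 - 14t + 120 = (t - 6)(t - 5)(t + 4), so the eigenvalues are -4, 5, 6.
t=5: eigenvector (1, 0, 1).
t=6: eigenvector (0, 1, -1).
t=-4: eigenvector (1, 1, -1).
P = [[1, 0, 1], [0, 1, 1], [1, -1, -1]], D = diag(5, 6, -4), P⁻¹ = [[0, 1, 1], [-1, 2, 1], [1, -1, -1]].
L³ = P·diag(125, 216, -64)·P⁻¹ = [[-64, 189, 189], [-280, 496, 280], [280, -371, -155]].
The requested entry is -64.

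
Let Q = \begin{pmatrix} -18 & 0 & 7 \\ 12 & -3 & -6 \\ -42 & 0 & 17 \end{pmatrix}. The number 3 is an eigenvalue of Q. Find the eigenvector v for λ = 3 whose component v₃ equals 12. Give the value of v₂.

Q − 3I = [[-21, 0, 7], [12, -6, -6], [-42, 0, 14]].
Solving (Q − 3I)v = 0 gives the eigenspace spanned by (4, -4, 12).
With v₃ = 12, v = (4, -4, 12), so v₂ = -4.

-4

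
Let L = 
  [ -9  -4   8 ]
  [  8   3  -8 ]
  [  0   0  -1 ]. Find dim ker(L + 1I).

2

L + 1I = [[-8, -4, 8], [8, 4, -8], [0, 0, 0]].
This matrix has rank 1, so its null space has dimension 3 − 1 = 2.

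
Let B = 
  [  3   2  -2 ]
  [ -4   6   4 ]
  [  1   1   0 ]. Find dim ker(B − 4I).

B − 4I = [[-1, 2, -2], [-4, 2, 4], [1, 1, -4]].
This matrix has rank 2, so its null space has dimension 3 − 2 = 1.

1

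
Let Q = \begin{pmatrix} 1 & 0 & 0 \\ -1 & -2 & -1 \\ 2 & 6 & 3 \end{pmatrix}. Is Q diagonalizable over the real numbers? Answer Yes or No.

Yes

Characteristic polynomial: p(μ) = μ^3 - 2μ^2 + μ = μ(μ - 1)^2.
μ = 1 has algebraic multiplicity 2; rank(Q − 1I) = 1, so geometric multiplicity = 2.
Every eigenvalue has geometric = algebraic multiplicity, so Q is diagonalizable.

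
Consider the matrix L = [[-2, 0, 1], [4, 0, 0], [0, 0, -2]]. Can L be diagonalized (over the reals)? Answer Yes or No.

Characteristic polynomial: p(λ) = λ^3 + 4λ^2 + 4λ = λ(λ + 2)^2.
λ = -2 has algebraic multiplicity 2; rank(L + 2I) = 2, so geometric multiplicity = 1.
Geometric multiplicity < algebraic multiplicity, so L is not diagonalizable.

No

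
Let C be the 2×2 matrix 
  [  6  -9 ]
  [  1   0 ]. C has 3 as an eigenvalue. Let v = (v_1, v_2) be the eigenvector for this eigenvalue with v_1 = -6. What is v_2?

-2

C − 3I = [[3, -9], [1, -3]].
Solving (C − 3I)v = 0 gives the eigenspace spanned by (-6, -2).
With v_1 = -6, v = (-6, -2), so v_2 = -2.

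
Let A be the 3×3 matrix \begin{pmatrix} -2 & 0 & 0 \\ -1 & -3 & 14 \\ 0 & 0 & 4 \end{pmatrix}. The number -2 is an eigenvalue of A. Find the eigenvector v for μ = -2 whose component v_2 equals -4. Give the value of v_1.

4

A + 2I = [[0, 0, 0], [-1, -1, 14], [0, 0, 6]].
Solving (A + 2I)v = 0 gives the eigenspace spanned by (4, -4, 0).
With v_2 = -4, v = (4, -4, 0), so v_1 = 4.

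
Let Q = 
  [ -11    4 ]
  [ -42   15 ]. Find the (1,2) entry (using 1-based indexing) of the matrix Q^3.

Characteristic polynomial: s^2 - 4s + 3 = (s - 3)(s - 1), so the eigenvalues are 1, 3.
s=1: eigenvector (1, 3).
s=3: eigenvector (2, 7).
P = [[1, 2], [3, 7]], D = diag(1, 3), P⁻¹ = [[7, -2], [-3, 1]].
Q³ = P·diag(1, 27)·P⁻¹ = [[-155, 52], [-546, 183]].
The requested entry is 52.

52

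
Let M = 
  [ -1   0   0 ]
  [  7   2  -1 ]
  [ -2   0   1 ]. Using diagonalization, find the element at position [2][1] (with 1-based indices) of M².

9

Characteristic polynomial: μ^3 - 2μ^2 - μ + 2 = (μ - 2)(μ - 1)(μ + 1), so the eigenvalues are -1, 1, 2.
μ=-1: eigenvector (1, -2, 1).
μ=2: eigenvector (0, 1, 0).
μ=1: eigenvector (0, 1, 1).
P = [[1, 0, 0], [-2, 1, 1], [1, 0, 1]], D = diag(-1, 2, 1), P⁻¹ = [[1, 0, 0], [3, 1, -1], [-1, 0, 1]].
M² = P·diag(1, 4, 1)·P⁻¹ = [[1, 0, 0], [9, 4, -3], [0, 0, 1]].
The requested entry is 9.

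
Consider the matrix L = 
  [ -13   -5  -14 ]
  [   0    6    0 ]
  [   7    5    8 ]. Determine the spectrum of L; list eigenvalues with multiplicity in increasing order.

-6, 1, 6

Characteristic polynomial: p(r) = r^3 - r^2 - 36r + 36 = (r - 6)(r - 1)(r + 6).
Roots (with multiplicity): -6, 1, 6.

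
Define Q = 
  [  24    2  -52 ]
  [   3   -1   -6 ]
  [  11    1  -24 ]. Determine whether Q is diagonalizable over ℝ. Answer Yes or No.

Characteristic polynomial: p(λ) = λ^3 + λ^2 - 4λ - 4 = (λ - 2)(λ + 1)(λ + 2).
All 3 eigenvalues are distinct, so Q is diagonalizable.

Yes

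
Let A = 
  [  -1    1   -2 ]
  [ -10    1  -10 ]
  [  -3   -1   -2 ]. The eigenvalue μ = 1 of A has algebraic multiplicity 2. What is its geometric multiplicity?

A − 1I = [[-2, 1, -2], [-10, 0, -10], [-3, -1, -3]].
This matrix has rank 2, so its null space has dimension 3 − 2 = 1.

1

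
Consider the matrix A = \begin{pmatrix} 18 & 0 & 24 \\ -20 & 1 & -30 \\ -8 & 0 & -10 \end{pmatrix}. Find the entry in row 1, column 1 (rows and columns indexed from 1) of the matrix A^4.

Characteristic polynomial: s^3 - 9s^2 + 20s - 12 = (s - 6)(s - 2)(s - 1), so the eigenvalues are 1, 2, 6.
s=2: eigenvector (-3, 0, 2).
s=6: eigenvector (-2, 2, 1).
s=1: eigenvector (0, 1, 0).
P = [[-3, -2, 0], [0, 2, 1], [2, 1, 0]], D = diag(2, 6, 1), P⁻¹ = [[1, 0, 2], [-2, 0, -3], [4, 1, 6]].
A⁴ = P·diag(16, 1296, 1)·P⁻¹ = [[5136, 0, 7680], [-5180, 1, -7770], [-2560, 0, -3824]].
The requested entry is 5136.

5136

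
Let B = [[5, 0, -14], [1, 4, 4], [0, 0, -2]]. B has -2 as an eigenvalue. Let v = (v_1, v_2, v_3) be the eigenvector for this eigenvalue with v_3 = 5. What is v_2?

B + 2I = [[7, 0, -14], [1, 6, 4], [0, 0, 0]].
Solving (B + 2I)v = 0 gives the eigenspace spanned by (10, -5, 5).
With v_3 = 5, v = (10, -5, 5), so v_2 = -5.

-5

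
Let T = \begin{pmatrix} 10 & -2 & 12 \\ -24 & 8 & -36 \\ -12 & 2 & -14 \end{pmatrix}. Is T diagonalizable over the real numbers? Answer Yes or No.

Characteristic polynomial: p(r) = r^3 - 4r^2 - 4r + 16 = (r - 4)(r - 2)(r + 2).
All 3 eigenvalues are distinct, so T is diagonalizable.

Yes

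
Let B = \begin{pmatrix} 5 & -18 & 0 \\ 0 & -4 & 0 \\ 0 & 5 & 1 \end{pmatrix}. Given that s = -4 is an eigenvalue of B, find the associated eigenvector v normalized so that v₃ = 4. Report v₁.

-8

B + 4I = [[9, -18, 0], [0, 0, 0], [0, 5, 5]].
Solving (B + 4I)v = 0 gives the eigenspace spanned by (-8, -4, 4).
With v₃ = 4, v = (-8, -4, 4), so v₁ = -8.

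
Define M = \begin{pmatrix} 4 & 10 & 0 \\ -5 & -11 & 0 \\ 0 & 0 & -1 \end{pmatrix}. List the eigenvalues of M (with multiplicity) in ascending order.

-6, -1, -1

Characteristic polynomial: p(t) = t^3 + 8t^2 + 13t + 6 = (t + 1)^2(t + 6).
Roots (with multiplicity): -6, -1, -1.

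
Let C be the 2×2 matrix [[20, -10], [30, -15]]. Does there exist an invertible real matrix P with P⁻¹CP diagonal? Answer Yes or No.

Characteristic polynomial: p(λ) = λ^2 - 5λ = λ(λ - 5).
All 2 eigenvalues are distinct, so C is diagonalizable.

Yes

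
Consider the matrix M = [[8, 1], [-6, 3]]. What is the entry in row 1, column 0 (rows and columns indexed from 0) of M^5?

-27906

Characteristic polynomial: μ^2 - 11μ + 30 = (μ - 6)(μ - 5), so the eigenvalues are 5, 6.
μ=6: eigenvector (1, -2).
μ=5: eigenvector (-1, 3).
P = [[1, -1], [-2, 3]], D = diag(6, 5), P⁻¹ = [[3, 1], [2, 1]].
M⁵ = P·diag(7776, 3125)·P⁻¹ = [[17078, 4651], [-27906, -6177]].
The requested entry is -27906.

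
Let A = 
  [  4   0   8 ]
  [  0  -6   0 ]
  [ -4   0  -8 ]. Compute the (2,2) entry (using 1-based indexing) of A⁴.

1296

Characteristic polynomial: s^3 + 10s^2 + 24s = s(s + 4)(s + 6), so the eigenvalues are -6, -4, 0.
s=-6: eigenvector (0, 1, 0).
s=0: eigenvector (2, 0, -1).
s=-4: eigenvector (-1, 0, 1).
P = [[0, 2, -1], [1, 0, 0], [0, -1, 1]], D = diag(-6, 0, -4), P⁻¹ = [[0, 1, 0], [1, 0, 1], [1, 0, 2]].
A⁴ = P·diag(1296, 0, 256)·P⁻¹ = [[-256, 0, -512], [0, 1296, 0], [256, 0, 512]].
The requested entry is 1296.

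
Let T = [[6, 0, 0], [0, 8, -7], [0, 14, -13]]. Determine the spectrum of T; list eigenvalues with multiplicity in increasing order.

Characteristic polynomial: p(s) = s^3 - s^2 - 36s + 36 = (s - 6)(s - 1)(s + 6).
Roots (with multiplicity): -6, 1, 6.

-6, 1, 6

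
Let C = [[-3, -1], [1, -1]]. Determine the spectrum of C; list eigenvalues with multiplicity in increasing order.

-2, -2

Characteristic polynomial: p(μ) = μ^2 + 4μ + 4 = (μ + 2)^2.
Roots (with multiplicity): -2, -2.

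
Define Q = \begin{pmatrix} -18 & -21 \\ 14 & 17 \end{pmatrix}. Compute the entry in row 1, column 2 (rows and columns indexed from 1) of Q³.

-273

Characteristic polynomial: s^2 + s - 12 = (s - 3)(s + 4), so the eigenvalues are -4, 3.
s=-4: eigenvector (3, -2).
s=3: eigenvector (-1, 1).
P = [[3, -1], [-2, 1]], D = diag(-4, 3), P⁻¹ = [[1, 1], [2, 3]].
Q³ = P·diag(-64, 27)·P⁻¹ = [[-246, -273], [182, 209]].
The requested entry is -273.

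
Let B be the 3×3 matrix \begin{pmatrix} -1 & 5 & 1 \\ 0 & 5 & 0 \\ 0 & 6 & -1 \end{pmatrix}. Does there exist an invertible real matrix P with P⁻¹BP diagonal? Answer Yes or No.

No

Characteristic polynomial: p(μ) = μ^3 - 3μ^2 - 9μ - 5 = (μ - 5)(μ + 1)^2.
μ = -1 has algebraic multiplicity 2; rank(B + 1I) = 2, so geometric multiplicity = 1.
Geometric multiplicity < algebraic multiplicity, so B is not diagonalizable.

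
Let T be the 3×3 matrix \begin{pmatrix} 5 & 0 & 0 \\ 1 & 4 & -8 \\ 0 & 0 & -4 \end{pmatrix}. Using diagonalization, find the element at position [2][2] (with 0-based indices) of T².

Characteristic polynomial: s^3 - 5s^2 - 16s + 80 = (s - 5)(s - 4)(s + 4), so the eigenvalues are -4, 4, 5.
s=5: eigenvector (1, 1, 0).
s=4: eigenvector (0, 1, 0).
s=-4: eigenvector (0, 1, 1).
P = [[1, 0, 0], [1, 1, 1], [0, 0, 1]], D = diag(5, 4, -4), P⁻¹ = [[1, 0, 0], [-1, 1, -1], [0, 0, 1]].
T² = P·diag(25, 16, 16)·P⁻¹ = [[25, 0, 0], [9, 16, 0], [0, 0, 16]].
The requested entry is 16.

16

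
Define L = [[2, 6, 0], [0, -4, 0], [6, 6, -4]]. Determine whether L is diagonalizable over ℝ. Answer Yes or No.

Characteristic polynomial: p(μ) = μ^3 + 6μ^2 - 32 = (μ - 2)(μ + 4)^2.
μ = -4 has algebraic multiplicity 2; rank(L + 4I) = 1, so geometric multiplicity = 2.
Every eigenvalue has geometric = algebraic multiplicity, so L is diagonalizable.

Yes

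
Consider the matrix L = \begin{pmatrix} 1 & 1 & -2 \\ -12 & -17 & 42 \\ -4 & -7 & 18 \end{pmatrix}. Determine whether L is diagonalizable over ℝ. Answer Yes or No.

No

Characteristic polynomial: p(μ) = μ^3 - 2μ^2 - 7μ - 4 = (μ - 4)(μ + 1)^2.
μ = -1 has algebraic multiplicity 2; rank(L + 1I) = 2, so geometric multiplicity = 1.
Geometric multiplicity < algebraic multiplicity, so L is not diagonalizable.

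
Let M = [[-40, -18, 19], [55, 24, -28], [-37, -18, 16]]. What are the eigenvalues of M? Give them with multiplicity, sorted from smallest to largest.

Characteristic polynomial: p(s) = s^3 - 27s - 54 = (s - 6)(s + 3)^2.
Roots (with multiplicity): -3, -3, 6.

-3, -3, 6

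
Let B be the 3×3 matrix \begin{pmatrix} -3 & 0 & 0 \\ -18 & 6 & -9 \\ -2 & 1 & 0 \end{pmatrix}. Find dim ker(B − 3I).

1

B − 3I = [[-6, 0, 0], [-18, 3, -9], [-2, 1, -3]].
This matrix has rank 2, so its null space has dimension 3 − 2 = 1.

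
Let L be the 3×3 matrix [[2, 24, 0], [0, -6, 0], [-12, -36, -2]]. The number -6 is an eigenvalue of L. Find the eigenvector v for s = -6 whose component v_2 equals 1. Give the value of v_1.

L + 6I = [[8, 24, 0], [0, 0, 0], [-12, -36, 4]].
Solving (L + 6I)v = 0 gives the eigenspace spanned by (-3, 1, 0).
With v_2 = 1, v = (-3, 1, 0), so v_1 = -3.

-3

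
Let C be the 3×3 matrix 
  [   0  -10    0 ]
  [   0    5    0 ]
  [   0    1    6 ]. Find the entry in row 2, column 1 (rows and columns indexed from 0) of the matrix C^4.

Characteristic polynomial: λ^3 - 11λ^2 + 30λ = λ(λ - 6)(λ - 5), so the eigenvalues are 0, 5, 6.
λ=0: eigenvector (1, 0, 0).
λ=5: eigenvector (-2, 1, -1).
λ=6: eigenvector (0, 0, 1).
P = [[1, -2, 0], [0, 1, 0], [0, -1, 1]], D = diag(0, 5, 6), P⁻¹ = [[1, 2, 0], [0, 1, 0], [0, 1, 1]].
C⁴ = P·diag(0, 625, 1296)·P⁻¹ = [[0, -1250, 0], [0, 625, 0], [0, 671, 1296]].
The requested entry is 671.

671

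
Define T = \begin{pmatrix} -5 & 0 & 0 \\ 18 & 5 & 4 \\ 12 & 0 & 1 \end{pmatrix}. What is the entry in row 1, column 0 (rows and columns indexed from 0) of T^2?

Characteristic polynomial: r^3 - r^2 - 25r + 25 = (r - 5)(r - 1)(r + 5), so the eigenvalues are -5, 1, 5.
r=-5: eigenvector (1, -1, -2).
r=5: eigenvector (0, 1, 0).
r=1: eigenvector (0, -1, 1).
P = [[1, 0, 0], [-1, 1, -1], [-2, 0, 1]], D = diag(-5, 5, 1), P⁻¹ = [[1, 0, 0], [3, 1, 1], [2, 0, 1]].
T² = P·diag(25, 25, 1)·P⁻¹ = [[25, 0, 0], [48, 25, 24], [-48, 0, 1]].
The requested entry is 48.

48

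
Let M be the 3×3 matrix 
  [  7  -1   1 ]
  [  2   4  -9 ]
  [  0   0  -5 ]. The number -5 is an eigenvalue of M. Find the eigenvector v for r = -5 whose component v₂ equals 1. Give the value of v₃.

M + 5I = [[12, -1, 1], [2, 9, -9], [0, 0, 0]].
Solving (M + 5I)v = 0 gives the eigenspace spanned by (0, 1, 1).
With v₂ = 1, v = (0, 1, 1), so v₃ = 1.

1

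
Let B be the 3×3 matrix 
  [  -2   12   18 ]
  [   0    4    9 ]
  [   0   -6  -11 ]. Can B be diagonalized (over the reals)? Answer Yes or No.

Characteristic polynomial: p(λ) = λ^3 + 9λ^2 + 24λ + 20 = (λ + 2)^2(λ + 5).
λ = -2 has algebraic multiplicity 2; rank(B + 2I) = 1, so geometric multiplicity = 2.
Every eigenvalue has geometric = algebraic multiplicity, so B is diagonalizable.

Yes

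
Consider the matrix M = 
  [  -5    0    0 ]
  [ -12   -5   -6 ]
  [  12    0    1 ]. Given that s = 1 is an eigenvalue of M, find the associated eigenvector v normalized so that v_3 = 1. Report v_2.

-1

M − 1I = [[-6, 0, 0], [-12, -6, -6], [12, 0, 0]].
Solving (M − 1I)v = 0 gives the eigenspace spanned by (0, -1, 1).
With v_3 = 1, v = (0, -1, 1), so v_2 = -1.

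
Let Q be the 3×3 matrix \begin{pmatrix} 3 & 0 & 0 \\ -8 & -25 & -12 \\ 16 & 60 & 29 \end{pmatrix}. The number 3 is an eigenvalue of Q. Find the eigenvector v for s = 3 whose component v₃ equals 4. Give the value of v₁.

1

Q − 3I = [[0, 0, 0], [-8, -28, -12], [16, 60, 26]].
Solving (Q − 3I)v = 0 gives the eigenspace spanned by (1, -2, 4).
With v₃ = 4, v = (1, -2, 4), so v₁ = 1.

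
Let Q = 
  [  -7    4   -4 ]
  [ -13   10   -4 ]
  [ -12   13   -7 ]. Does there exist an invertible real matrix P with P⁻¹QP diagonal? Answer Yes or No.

No

Characteristic polynomial: p(λ) = λ^3 + 4λ^2 - 35λ - 150 = (λ - 6)(λ + 5)^2.
λ = -5 has algebraic multiplicity 2; rank(Q + 5I) = 2, so geometric multiplicity = 1.
Geometric multiplicity < algebraic multiplicity, so Q is not diagonalizable.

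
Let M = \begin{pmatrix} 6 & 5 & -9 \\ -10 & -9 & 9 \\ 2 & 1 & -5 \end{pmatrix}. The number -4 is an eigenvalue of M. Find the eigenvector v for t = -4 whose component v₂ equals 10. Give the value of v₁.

-5

M + 4I = [[10, 5, -9], [-10, -5, 9], [2, 1, -1]].
Solving (M + 4I)v = 0 gives the eigenspace spanned by (-5, 10, 0).
With v₂ = 10, v = (-5, 10, 0), so v₁ = -5.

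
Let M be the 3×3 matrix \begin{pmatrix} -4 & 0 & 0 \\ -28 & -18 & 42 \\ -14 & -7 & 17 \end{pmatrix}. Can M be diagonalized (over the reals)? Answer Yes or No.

Yes

Characteristic polynomial: p(r) = r^3 + 5r^2 - 8r - 48 = (r - 3)(r + 4)^2.
r = -4 has algebraic multiplicity 2; rank(M + 4I) = 1, so geometric multiplicity = 2.
Every eigenvalue has geometric = algebraic multiplicity, so M is diagonalizable.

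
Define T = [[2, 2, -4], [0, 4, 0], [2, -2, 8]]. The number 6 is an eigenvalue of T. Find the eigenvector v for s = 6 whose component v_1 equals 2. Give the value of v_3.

-2

T − 6I = [[-4, 2, -4], [0, -2, 0], [2, -2, 2]].
Solving (T − 6I)v = 0 gives the eigenspace spanned by (2, 0, -2).
With v_1 = 2, v = (2, 0, -2), so v_3 = -2.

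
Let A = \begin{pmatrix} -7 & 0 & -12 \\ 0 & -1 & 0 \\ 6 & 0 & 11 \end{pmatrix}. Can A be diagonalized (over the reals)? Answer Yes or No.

Yes

Characteristic polynomial: p(λ) = λ^3 - 3λ^2 - 9λ - 5 = (λ - 5)(λ + 1)^2.
λ = -1 has algebraic multiplicity 2; rank(A + 1I) = 1, so geometric multiplicity = 2.
Every eigenvalue has geometric = algebraic multiplicity, so A is diagonalizable.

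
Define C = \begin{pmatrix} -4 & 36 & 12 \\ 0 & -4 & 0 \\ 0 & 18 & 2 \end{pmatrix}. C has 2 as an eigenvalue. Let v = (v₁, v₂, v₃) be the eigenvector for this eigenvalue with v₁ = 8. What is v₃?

C − 2I = [[-6, 36, 12], [0, -6, 0], [0, 18, 0]].
Solving (C − 2I)v = 0 gives the eigenspace spanned by (8, 0, 4).
With v₁ = 8, v = (8, 0, 4), so v₃ = 4.

4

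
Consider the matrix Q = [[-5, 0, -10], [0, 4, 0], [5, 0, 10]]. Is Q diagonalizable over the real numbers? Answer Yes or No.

Yes

Characteristic polynomial: p(λ) = λ^3 - 9λ^2 + 20λ = λ(λ - 5)(λ - 4).
All 3 eigenvalues are distinct, so Q is diagonalizable.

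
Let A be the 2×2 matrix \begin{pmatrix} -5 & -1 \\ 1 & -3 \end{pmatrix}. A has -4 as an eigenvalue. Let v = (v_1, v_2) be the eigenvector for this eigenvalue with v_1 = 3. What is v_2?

-3

A + 4I = [[-1, -1], [1, 1]].
Solving (A + 4I)v = 0 gives the eigenspace spanned by (3, -3).
With v_1 = 3, v = (3, -3), so v_2 = -3.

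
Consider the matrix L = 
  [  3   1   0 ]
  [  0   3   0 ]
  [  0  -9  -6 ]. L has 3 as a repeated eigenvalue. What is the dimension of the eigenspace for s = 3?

1

L − 3I = [[0, 1, 0], [0, 0, 0], [0, -9, -9]].
This matrix has rank 2, so its null space has dimension 3 − 2 = 1.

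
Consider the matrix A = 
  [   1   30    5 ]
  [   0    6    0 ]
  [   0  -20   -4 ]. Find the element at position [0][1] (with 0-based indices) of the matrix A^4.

4670

Characteristic polynomial: t^3 - 3t^2 - 22t + 24 = (t - 6)(t - 1)(t + 4), so the eigenvalues are -4, 1, 6.
t=1: eigenvector (1, 0, 0).
t=-4: eigenvector (-1, 0, 1).
t=6: eigenvector (4, 1, -2).
P = [[1, -1, 4], [0, 0, 1], [0, 1, -2]], D = diag(1, -4, 6), P⁻¹ = [[1, -2, 1], [0, 2, 1], [0, 1, 0]].
A⁴ = P·diag(1, 256, 1296)·P⁻¹ = [[1, 4670, -255], [0, 1296, 0], [0, -2080, 256]].
The requested entry is 4670.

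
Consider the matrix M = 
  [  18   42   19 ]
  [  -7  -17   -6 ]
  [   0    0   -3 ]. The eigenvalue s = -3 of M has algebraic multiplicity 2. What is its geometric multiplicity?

1

M + 3I = [[21, 42, 19], [-7, -14, -6], [0, 0, 0]].
This matrix has rank 2, so its null space has dimension 3 − 2 = 1.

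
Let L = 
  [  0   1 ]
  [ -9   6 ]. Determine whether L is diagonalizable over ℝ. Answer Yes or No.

No

Characteristic polynomial: p(μ) = μ^2 - 6μ + 9 = (μ - 3)^2.
μ = 3 has algebraic multiplicity 2; rank(L − 3I) = 1, so geometric multiplicity = 1.
Geometric multiplicity < algebraic multiplicity, so L is not diagonalizable.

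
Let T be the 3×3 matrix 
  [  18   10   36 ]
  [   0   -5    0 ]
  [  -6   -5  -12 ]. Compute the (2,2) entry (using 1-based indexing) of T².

Characteristic polynomial: r^3 - r^2 - 30r = r(r - 6)(r + 5), so the eigenvalues are -5, 0, 6.
r=6: eigenvector (3, 0, -1).
r=-5: eigenvector (-2, 1, 1).
r=0: eigenvector (-2, 0, 1).
P = [[3, -2, -2], [0, 1, 0], [-1, 1, 1]], D = diag(6, -5, 0), P⁻¹ = [[1, 0, 2], [0, 1, 0], [1, -1, 3]].
T² = P·diag(36, 25, 0)·P⁻¹ = [[108, -50, 216], [0, 25, 0], [-36, 25, -72]].
The requested entry is 25.

25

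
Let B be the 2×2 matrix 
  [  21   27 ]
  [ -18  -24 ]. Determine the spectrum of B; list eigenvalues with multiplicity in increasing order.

Characteristic polynomial: p(t) = t^2 + 3t - 18 = (t - 3)(t + 6).
Roots (with multiplicity): -6, 3.

-6, 3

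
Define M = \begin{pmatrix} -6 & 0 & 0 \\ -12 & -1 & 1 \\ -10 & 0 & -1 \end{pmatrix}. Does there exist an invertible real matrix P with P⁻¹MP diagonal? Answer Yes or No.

No

Characteristic polynomial: p(μ) = μ^3 + 8μ^2 + 13μ + 6 = (μ + 1)^2(μ + 6).
μ = -1 has algebraic multiplicity 2; rank(M + 1I) = 2, so geometric multiplicity = 1.
Geometric multiplicity < algebraic multiplicity, so M is not diagonalizable.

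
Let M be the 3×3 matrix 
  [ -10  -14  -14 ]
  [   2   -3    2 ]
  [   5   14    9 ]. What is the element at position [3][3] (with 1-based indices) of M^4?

975

Characteristic polynomial: λ^3 + 4λ^2 - 17λ - 60 = (λ - 4)(λ + 3)(λ + 5), so the eigenvalues are -5, -3, 4.
λ=4: eigenvector (1, 0, -1).
λ=-5: eigenvector (0, 1, -1).
λ=-3: eigenvector (2, 1, -2).
P = [[1, 0, 2], [0, 1, 1], [-1, -1, -2]], D = diag(4, -5, -3), P⁻¹ = [[-1, -2, -2], [-1, 0, -1], [1, 1, 1]].
M⁴ = P·diag(256, 625, 81)·P⁻¹ = [[-94, -350, -350], [-544, 81, -544], [719, 350, 975]].
The requested entry is 975.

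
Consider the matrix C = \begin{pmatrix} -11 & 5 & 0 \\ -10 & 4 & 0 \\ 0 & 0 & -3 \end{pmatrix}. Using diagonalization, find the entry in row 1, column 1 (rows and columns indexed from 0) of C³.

214

Characteristic polynomial: λ^3 + 10λ^2 + 27λ + 18 = (λ + 1)(λ + 3)(λ + 6), so the eigenvalues are -6, -3, -1.
λ=-6: eigenvector (1, 1, 0).
λ=-1: eigenvector (1, 2, 0).
λ=-3: eigenvector (0, 0, 1).
P = [[1, 1, 0], [1, 2, 0], [0, 0, 1]], D = diag(-6, -1, -3), P⁻¹ = [[2, -1, 0], [-1, 1, 0], [0, 0, 1]].
C³ = P·diag(-216, -1, -27)·P⁻¹ = [[-431, 215, 0], [-430, 214, 0], [0, 0, -27]].
The requested entry is 214.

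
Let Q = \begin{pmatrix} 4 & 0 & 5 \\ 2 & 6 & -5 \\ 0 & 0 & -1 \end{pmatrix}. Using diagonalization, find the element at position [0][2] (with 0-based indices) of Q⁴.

Characteristic polynomial: s^3 - 9s^2 + 14s + 24 = (s - 6)(s - 4)(s + 1), so the eigenvalues are -1, 4, 6.
s=-1: eigenvector (1, -1, -1).
s=6: eigenvector (0, 1, 0).
s=4: eigenvector (1, -1, 0).
P = [[1, 0, 1], [-1, 1, -1], [-1, 0, 0]], D = diag(-1, 6, 4), P⁻¹ = [[0, 0, -1], [1, 1, 0], [1, 0, 1]].
Q⁴ = P·diag(1, 1296, 256)·P⁻¹ = [[256, 0, 255], [1040, 1296, -255], [0, 0, 1]].
The requested entry is 255.

255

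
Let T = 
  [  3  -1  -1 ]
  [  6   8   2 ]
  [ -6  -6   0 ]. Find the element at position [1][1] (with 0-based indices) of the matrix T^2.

46

Characteristic polynomial: r^3 - 11r^2 + 36r - 36 = (r - 6)(r - 3)(r - 2), so the eigenvalues are 2, 3, 6.
r=3: eigenvector (1, -2, 2).
r=6: eigenvector (0, 1, -1).
r=2: eigenvector (1, -2, 3).
P = [[1, 0, 1], [-2, 1, -2], [2, -1, 3]], D = diag(3, 6, 2), P⁻¹ = [[1, -1, -1], [2, 1, 0], [0, 1, 1]].
T² = P·diag(9, 36, 4)·P⁻¹ = [[9, -5, -5], [54, 46, 10], [-54, -42, -6]].
The requested entry is 46.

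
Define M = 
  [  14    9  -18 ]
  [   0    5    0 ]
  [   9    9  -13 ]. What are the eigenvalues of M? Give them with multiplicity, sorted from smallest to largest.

Characteristic polynomial: p(λ) = λ^3 - 6λ^2 - 15λ + 100 = (λ - 5)^2(λ + 4).
Roots (with multiplicity): -4, 5, 5.

-4, 5, 5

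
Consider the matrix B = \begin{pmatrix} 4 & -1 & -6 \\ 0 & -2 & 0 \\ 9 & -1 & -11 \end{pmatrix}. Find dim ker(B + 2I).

B + 2I = [[6, -1, -6], [0, 0, 0], [9, -1, -9]].
This matrix has rank 2, so its null space has dimension 3 − 2 = 1.

1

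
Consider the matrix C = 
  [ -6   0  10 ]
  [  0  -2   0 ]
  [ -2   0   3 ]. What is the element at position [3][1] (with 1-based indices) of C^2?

Characteristic polynomial: r^3 + 5r^2 + 8r + 4 = (r + 1)(r + 2)^2, so the eigenvalues are -2, -2, -1.
r=-2: eigenvector (5, 0, 2).
r=-2: eigenvector (0, 1, 0).
r=-1: eigenvector (2, 0, 1).
P = [[5, 0, 2], [0, 1, 0], [2, 0, 1]], D = diag(-2, -2, -1), P⁻¹ = [[1, 0, -2], [0, 1, 0], [-2, 0, 5]].
C² = P·diag(4, 4, 1)·P⁻¹ = [[16, 0, -30], [0, 4, 0], [6, 0, -11]].
The requested entry is 6.

6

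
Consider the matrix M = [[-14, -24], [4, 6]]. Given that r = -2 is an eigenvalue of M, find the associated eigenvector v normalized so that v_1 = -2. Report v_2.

M + 2I = [[-12, -24], [4, 8]].
Solving (M + 2I)v = 0 gives the eigenspace spanned by (-2, 1).
With v_1 = -2, v = (-2, 1), so v_2 = 1.

1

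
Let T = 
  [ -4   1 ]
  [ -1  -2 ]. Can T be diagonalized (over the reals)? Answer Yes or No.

No

Characteristic polynomial: p(λ) = λ^2 + 6λ + 9 = (λ + 3)^2.
λ = -3 has algebraic multiplicity 2; rank(T + 3I) = 1, so geometric multiplicity = 1.
Geometric multiplicity < algebraic multiplicity, so T is not diagonalizable.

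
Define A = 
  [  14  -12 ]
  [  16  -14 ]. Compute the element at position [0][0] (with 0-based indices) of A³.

56

Characteristic polynomial: t^2 - 4 = (t - 2)(t + 2), so the eigenvalues are -2, 2.
t=2: eigenvector (1, 1).
t=-2: eigenvector (3, 4).
P = [[1, 3], [1, 4]], D = diag(2, -2), P⁻¹ = [[4, -3], [-1, 1]].
A³ = P·diag(8, -8)·P⁻¹ = [[56, -48], [64, -56]].
The requested entry is 56.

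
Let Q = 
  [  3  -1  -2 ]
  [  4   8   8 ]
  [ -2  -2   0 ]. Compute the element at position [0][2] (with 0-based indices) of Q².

Characteristic polynomial: μ^3 - 11μ^2 + 40μ - 48 = (μ - 4)^2(μ - 3), so the eigenvalues are 3, 4, 4.
μ=3: eigenvector (1, -4, 2).
μ=4: eigenvector (-1, 1, 0).
μ=4: eigenvector (-2, 0, 1).
P = [[1, -1, -2], [-4, 1, 0], [2, 0, 1]], D = diag(3, 4, 4), P⁻¹ = [[1, 1, 2], [4, 5, 8], [-2, -2, -3]].
Q² = P·diag(9, 16, 16)·P⁻¹ = [[9, -7, -14], [28, 44, 56], [-14, -14, -12]].
The requested entry is -14.

-14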